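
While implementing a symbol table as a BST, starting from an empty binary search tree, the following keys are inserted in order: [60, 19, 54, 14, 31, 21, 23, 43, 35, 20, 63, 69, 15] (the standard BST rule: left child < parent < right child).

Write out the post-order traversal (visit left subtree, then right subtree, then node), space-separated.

15 14 20 23 21 35 43 31 54 19 69 63 60

Insert 60: tree is empty, so 60 becomes the root.
Insert 19: 19 < 60 → go left. Place as left child of 60.
Insert 54: 54 < 60 → go left; 54 > 19 → go right. Place as right child of 19.
Insert 14: 14 < 60 → go left; 14 < 19 → go left. Place as left child of 19.
Insert 31: 31 < 60 → go left; 31 > 19 → go right; 31 < 54 → go left. Place as left child of 54.
Insert 21: 21 < 60 → go left; 21 > 19 → go right; 21 < 54 → go left; 21 < 31 → go left. Place as left child of 31.
Insert 23: 23 < 60 → go left; 23 > 19 → go right; 23 < 54 → go left; 23 < 31 → go left; 23 > 21 → go right. Place as right child of 21.
Insert 43: 43 < 60 → go left; 43 > 19 → go right; 43 < 54 → go left; 43 > 31 → go right. Place as right child of 31.
Insert 35: 35 < 60 → go left; 35 > 19 → go right; 35 < 54 → go left; 35 > 31 → go right; 35 < 43 → go left. Place as left child of 43.
Insert 20: 20 < 60 → go left; 20 > 19 → go right; 20 < 54 → go left; 20 < 31 → go left; 20 < 21 → go left. Place as left child of 21.
Insert 63: 63 > 60 → go right. Place as right child of 60.
Insert 69: 69 > 60 → go right; 69 > 63 → go right. Place as right child of 63.
Insert 15: 15 < 60 → go left; 15 < 19 → go left; 15 > 14 → go right. Place as right child of 14.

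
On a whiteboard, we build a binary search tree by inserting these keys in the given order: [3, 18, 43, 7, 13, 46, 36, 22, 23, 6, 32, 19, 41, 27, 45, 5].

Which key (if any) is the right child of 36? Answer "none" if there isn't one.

3: root
18: right child of 3 (depth 1)
43: right child of 18 (depth 2)
7: left child of 18 (depth 2)
13: right child of 7 (depth 3)
46: right child of 43 (depth 3)
36: left child of 43 (depth 3)
22: left child of 36 (depth 4)
23: right child of 22 (depth 5)
6: left child of 7 (depth 3)
32: right child of 23 (depth 6)
19: left child of 22 (depth 5)
41: right child of 36 (depth 4)
27: left child of 32 (depth 7)
45: left child of 46 (depth 4)
5: left child of 6 (depth 4)

41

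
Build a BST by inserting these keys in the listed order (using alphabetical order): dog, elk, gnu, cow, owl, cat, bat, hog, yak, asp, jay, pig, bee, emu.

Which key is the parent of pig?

yak

Resulting structure (node: left, right):
  dog: L=cow, R=elk
  elk: L=–, R=gnu
  gnu: L=emu, R=owl
  cow: L=cat, R=–
  owl: L=hog, R=yak
  cat: L=bat, R=–
  bat: L=asp, R=bee
  hog: L=–, R=jay
  yak: L=pig, R=–
  asp: L=–, R=–
  jay: L=–, R=–
  pig: L=–, R=–
  bee: L=–, R=–
  emu: L=–, R=–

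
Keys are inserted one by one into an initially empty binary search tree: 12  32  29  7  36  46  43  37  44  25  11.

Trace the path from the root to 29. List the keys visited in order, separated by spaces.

12 32 29

Insert 12: tree is empty, so 12 becomes the root.
Insert 32: 32 > 12 → go right. Place as right child of 12.
Insert 29: 29 > 12 → go right; 29 < 32 → go left. Place as left child of 32.
Insert 7: 7 < 12 → go left. Place as left child of 12.
Insert 36: 36 > 12 → go right; 36 > 32 → go right. Place as right child of 32.
Insert 46: 46 > 12 → go right; 46 > 32 → go right; 46 > 36 → go right. Place as right child of 36.
Insert 43: 43 > 12 → go right; 43 > 32 → go right; 43 > 36 → go right; 43 < 46 → go left. Place as left child of 46.
Insert 37: 37 > 12 → go right; 37 > 32 → go right; 37 > 36 → go right; 37 < 46 → go left; 37 < 43 → go left. Place as left child of 43.
Insert 44: 44 > 12 → go right; 44 > 32 → go right; 44 > 36 → go right; 44 < 46 → go left; 44 > 43 → go right. Place as right child of 43.
Insert 25: 25 > 12 → go right; 25 < 32 → go left; 25 < 29 → go left. Place as left child of 29.
Insert 11: 11 < 12 → go left; 11 > 7 → go right. Place as right child of 7.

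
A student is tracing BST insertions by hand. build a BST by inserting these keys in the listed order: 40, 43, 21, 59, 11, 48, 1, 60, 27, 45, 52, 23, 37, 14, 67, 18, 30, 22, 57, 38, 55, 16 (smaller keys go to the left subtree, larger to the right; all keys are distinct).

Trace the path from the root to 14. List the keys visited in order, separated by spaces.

Insert 40: tree is empty, so 40 becomes the root.
Insert 43: 43 > 40 → go right. Place as right child of 40.
Insert 21: 21 < 40 → go left. Place as left child of 40.
Insert 59: 59 > 40 → go right; 59 > 43 → go right. Place as right child of 43.
Insert 11: 11 < 40 → go left; 11 < 21 → go left. Place as left child of 21.
Insert 48: 48 > 40 → go right; 48 > 43 → go right; 48 < 59 → go left. Place as left child of 59.
Insert 1: 1 < 40 → go left; 1 < 21 → go left; 1 < 11 → go left. Place as left child of 11.
Insert 60: 60 > 40 → go right; 60 > 43 → go right; 60 > 59 → go right. Place as right child of 59.
Insert 27: 27 < 40 → go left; 27 > 21 → go right. Place as right child of 21.
Insert 45: 45 > 40 → go right; 45 > 43 → go right; 45 < 59 → go left; 45 < 48 → go left. Place as left child of 48.
Insert 52: 52 > 40 → go right; 52 > 43 → go right; 52 < 59 → go left; 52 > 48 → go right. Place as right child of 48.
Insert 23: 23 < 40 → go left; 23 > 21 → go right; 23 < 27 → go left. Place as left child of 27.
Insert 37: 37 < 40 → go left; 37 > 21 → go right; 37 > 27 → go right. Place as right child of 27.
Insert 14: 14 < 40 → go left; 14 < 21 → go left; 14 > 11 → go right. Place as right child of 11.
Insert 67: 67 > 40 → go right; 67 > 43 → go right; 67 > 59 → go right; 67 > 60 → go right. Place as right child of 60.
Insert 18: 18 < 40 → go left; 18 < 21 → go left; 18 > 11 → go right; 18 > 14 → go right. Place as right child of 14.
Insert 30: 30 < 40 → go left; 30 > 21 → go right; 30 > 27 → go right; 30 < 37 → go left. Place as left child of 37.
Insert 22: 22 < 40 → go left; 22 > 21 → go right; 22 < 27 → go left; 22 < 23 → go left. Place as left child of 23.
Insert 57: 57 > 40 → go right; 57 > 43 → go right; 57 < 59 → go left; 57 > 48 → go right; 57 > 52 → go right. Place as right child of 52.
Insert 38: 38 < 40 → go left; 38 > 21 → go right; 38 > 27 → go right; 38 > 37 → go right. Place as right child of 37.
Insert 55: 55 > 40 → go right; 55 > 43 → go right; 55 < 59 → go left; 55 > 48 → go right; 55 > 52 → go right; 55 < 57 → go left. Place as left child of 57.
Insert 16: 16 < 40 → go left; 16 < 21 → go left; 16 > 11 → go right; 16 > 14 → go right; 16 < 18 → go left. Place as left child of 18.

40 21 11 14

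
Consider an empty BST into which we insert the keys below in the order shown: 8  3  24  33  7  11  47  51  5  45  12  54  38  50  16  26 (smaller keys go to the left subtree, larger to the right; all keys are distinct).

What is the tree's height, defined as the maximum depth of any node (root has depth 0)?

5

Insert 8: tree is empty, so 8 becomes the root.
Insert 3: 3 < 8 → go left. Place as left child of 8.
Insert 24: 24 > 8 → go right. Place as right child of 8.
Insert 33: 33 > 8 → go right; 33 > 24 → go right. Place as right child of 24.
Insert 7: 7 < 8 → go left; 7 > 3 → go right. Place as right child of 3.
Insert 11: 11 > 8 → go right; 11 < 24 → go left. Place as left child of 24.
Insert 47: 47 > 8 → go right; 47 > 24 → go right; 47 > 33 → go right. Place as right child of 33.
Insert 51: 51 > 8 → go right; 51 > 24 → go right; 51 > 33 → go right; 51 > 47 → go right. Place as right child of 47.
Insert 5: 5 < 8 → go left; 5 > 3 → go right; 5 < 7 → go left. Place as left child of 7.
Insert 45: 45 > 8 → go right; 45 > 24 → go right; 45 > 33 → go right; 45 < 47 → go left. Place as left child of 47.
Insert 12: 12 > 8 → go right; 12 < 24 → go left; 12 > 11 → go right. Place as right child of 11.
Insert 54: 54 > 8 → go right; 54 > 24 → go right; 54 > 33 → go right; 54 > 47 → go right; 54 > 51 → go right. Place as right child of 51.
Insert 38: 38 > 8 → go right; 38 > 24 → go right; 38 > 33 → go right; 38 < 47 → go left; 38 < 45 → go left. Place as left child of 45.
Insert 50: 50 > 8 → go right; 50 > 24 → go right; 50 > 33 → go right; 50 > 47 → go right; 50 < 51 → go left. Place as left child of 51.
Insert 16: 16 > 8 → go right; 16 < 24 → go left; 16 > 11 → go right; 16 > 12 → go right. Place as right child of 12.
Insert 26: 26 > 8 → go right; 26 > 24 → go right; 26 < 33 → go left. Place as left child of 33.

The deepest node is 54 at depth 5.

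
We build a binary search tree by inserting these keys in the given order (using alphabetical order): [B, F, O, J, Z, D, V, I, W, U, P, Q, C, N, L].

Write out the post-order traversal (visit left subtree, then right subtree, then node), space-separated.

B: root
F: right child of B (depth 1)
O: right child of F (depth 2)
J: left child of O (depth 3)
Z: right child of O (depth 3)
D: left child of F (depth 2)
V: left child of Z (depth 4)
I: left child of J (depth 4)
W: right child of V (depth 5)
U: left child of V (depth 5)
P: left child of U (depth 6)
Q: right child of P (depth 7)
C: left child of D (depth 3)
N: right child of J (depth 4)
L: left child of N (depth 5)

C D I L N J Q P U W V Z O F B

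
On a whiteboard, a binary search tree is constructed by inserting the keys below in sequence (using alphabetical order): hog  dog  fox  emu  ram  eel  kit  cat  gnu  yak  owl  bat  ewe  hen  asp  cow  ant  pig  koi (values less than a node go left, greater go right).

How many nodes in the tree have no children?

8

hog: root
dog: left child of hog (depth 1)
fox: right child of dog (depth 2)
emu: left child of fox (depth 3)
ram: right child of hog (depth 1)
eel: left child of emu (depth 4)
kit: left child of ram (depth 2)
cat: left child of dog (depth 2)
gnu: right child of fox (depth 3)
yak: right child of ram (depth 2)
owl: right child of kit (depth 3)
bat: left child of cat (depth 3)
ewe: right child of emu (depth 4)
hen: right child of gnu (depth 4)
asp: left child of bat (depth 4)
cow: right child of cat (depth 3)
ant: left child of asp (depth 5)
pig: right child of owl (depth 4)
koi: left child of owl (depth 4)

Leaves: ant, cow, eel, ewe, hen, koi, pig, yak — 8 in total.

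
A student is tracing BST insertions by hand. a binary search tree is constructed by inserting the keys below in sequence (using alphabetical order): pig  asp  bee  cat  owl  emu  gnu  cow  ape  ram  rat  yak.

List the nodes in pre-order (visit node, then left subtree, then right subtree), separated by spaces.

Insert pig: tree is empty, so pig becomes the root.
Insert asp: asp < pig → go left. Place as left child of pig.
Insert bee: bee < pig → go left; bee > asp → go right. Place as right child of asp.
Insert cat: cat < pig → go left; cat > asp → go right; cat > bee → go right. Place as right child of bee.
Insert owl: owl < pig → go left; owl > asp → go right; owl > bee → go right; owl > cat → go right. Place as right child of cat.
Insert emu: emu < pig → go left; emu > asp → go right; emu > bee → go right; emu > cat → go right; emu < owl → go left. Place as left child of owl.
Insert gnu: gnu < pig → go left; gnu > asp → go right; gnu > bee → go right; gnu > cat → go right; gnu < owl → go left; gnu > emu → go right. Place as right child of emu.
Insert cow: cow < pig → go left; cow > asp → go right; cow > bee → go right; cow > cat → go right; cow < owl → go left; cow < emu → go left. Place as left child of emu.
Insert ape: ape < pig → go left; ape < asp → go left. Place as left child of asp.
Insert ram: ram > pig → go right. Place as right child of pig.
Insert rat: rat > pig → go right; rat > ram → go right. Place as right child of ram.
Insert yak: yak > pig → go right; yak > ram → go right; yak > rat → go right. Place as right child of rat.

pig asp ape bee cat owl emu cow gnu ram rat yak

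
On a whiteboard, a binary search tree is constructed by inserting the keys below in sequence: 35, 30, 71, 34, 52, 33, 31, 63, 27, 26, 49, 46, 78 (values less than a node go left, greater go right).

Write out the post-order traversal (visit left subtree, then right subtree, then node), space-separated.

Insert 35: tree is empty, so 35 becomes the root.
Insert 30: 30 < 35 → go left. Place as left child of 35.
Insert 71: 71 > 35 → go right. Place as right child of 35.
Insert 34: 34 < 35 → go left; 34 > 30 → go right. Place as right child of 30.
Insert 52: 52 > 35 → go right; 52 < 71 → go left. Place as left child of 71.
Insert 33: 33 < 35 → go left; 33 > 30 → go right; 33 < 34 → go left. Place as left child of 34.
Insert 31: 31 < 35 → go left; 31 > 30 → go right; 31 < 34 → go left; 31 < 33 → go left. Place as left child of 33.
Insert 63: 63 > 35 → go right; 63 < 71 → go left; 63 > 52 → go right. Place as right child of 52.
Insert 27: 27 < 35 → go left; 27 < 30 → go left. Place as left child of 30.
Insert 26: 26 < 35 → go left; 26 < 30 → go left; 26 < 27 → go left. Place as left child of 27.
Insert 49: 49 > 35 → go right; 49 < 71 → go left; 49 < 52 → go left. Place as left child of 52.
Insert 46: 46 > 35 → go right; 46 < 71 → go left; 46 < 52 → go left; 46 < 49 → go left. Place as left child of 49.
Insert 78: 78 > 35 → go right; 78 > 71 → go right. Place as right child of 71.

26 27 31 33 34 30 46 49 63 52 78 71 35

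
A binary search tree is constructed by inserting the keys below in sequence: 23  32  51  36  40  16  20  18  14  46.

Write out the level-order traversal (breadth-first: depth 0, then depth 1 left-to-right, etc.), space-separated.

23 16 32 14 20 51 18 36 40 46

Insert 23: tree is empty, so 23 becomes the root.
Insert 32: 32 > 23 → go right. Place as right child of 23.
Insert 51: 51 > 23 → go right; 51 > 32 → go right. Place as right child of 32.
Insert 36: 36 > 23 → go right; 36 > 32 → go right; 36 < 51 → go left. Place as left child of 51.
Insert 40: 40 > 23 → go right; 40 > 32 → go right; 40 < 51 → go left; 40 > 36 → go right. Place as right child of 36.
Insert 16: 16 < 23 → go left. Place as left child of 23.
Insert 20: 20 < 23 → go left; 20 > 16 → go right. Place as right child of 16.
Insert 18: 18 < 23 → go left; 18 > 16 → go right; 18 < 20 → go left. Place as left child of 20.
Insert 14: 14 < 23 → go left; 14 < 16 → go left. Place as left child of 16.
Insert 46: 46 > 23 → go right; 46 > 32 → go right; 46 < 51 → go left; 46 > 36 → go right; 46 > 40 → go right. Place as right child of 40.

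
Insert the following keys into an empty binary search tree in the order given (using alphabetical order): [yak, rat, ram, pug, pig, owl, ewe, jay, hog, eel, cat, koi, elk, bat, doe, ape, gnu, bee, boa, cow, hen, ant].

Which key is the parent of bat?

Insert yak: tree is empty, so yak becomes the root.
Insert rat: rat < yak → go left. Place as left child of yak.
Insert ram: ram < yak → go left; ram < rat → go left. Place as left child of rat.
Insert pug: pug < yak → go left; pug < rat → go left; pug < ram → go left. Place as left child of ram.
Insert pig: pig < yak → go left; pig < rat → go left; pig < ram → go left; pig < pug → go left. Place as left child of pug.
Insert owl: owl < yak → go left; owl < rat → go left; owl < ram → go left; owl < pug → go left; owl < pig → go left. Place as left child of pig.
Insert ewe: ewe < yak → go left; ewe < rat → go left; ewe < ram → go left; ewe < pug → go left; ewe < pig → go left; ewe < owl → go left. Place as left child of owl.
Insert jay: jay < yak → go left; jay < rat → go left; jay < ram → go left; jay < pug → go left; jay < pig → go left; jay < owl → go left; jay > ewe → go right. Place as right child of ewe.
Insert hog: hog < yak → go left; hog < rat → go left; hog < ram → go left; hog < pug → go left; hog < pig → go left; hog < owl → go left; hog > ewe → go right; hog < jay → go left. Place as left child of jay.
Insert eel: eel < yak → go left; eel < rat → go left; eel < ram → go left; eel < pug → go left; eel < pig → go left; eel < owl → go left; eel < ewe → go left. Place as left child of ewe.
Insert cat: cat < yak → go left; cat < rat → go left; cat < ram → go left; cat < pug → go left; cat < pig → go left; cat < owl → go left; cat < ewe → go left; cat < eel → go left. Place as left child of eel.
Insert koi: koi < yak → go left; koi < rat → go left; koi < ram → go left; koi < pug → go left; koi < pig → go left; koi < owl → go left; koi > ewe → go right; koi > jay → go right. Place as right child of jay.
Insert elk: elk < yak → go left; elk < rat → go left; elk < ram → go left; elk < pug → go left; elk < pig → go left; elk < owl → go left; elk < ewe → go left; elk > eel → go right. Place as right child of eel.
Insert bat: bat < yak → go left; bat < rat → go left; bat < ram → go left; bat < pug → go left; bat < pig → go left; bat < owl → go left; bat < ewe → go left; bat < eel → go left; bat < cat → go left. Place as left child of cat.
Insert doe: doe < yak → go left; doe < rat → go left; doe < ram → go left; doe < pug → go left; doe < pig → go left; doe < owl → go left; doe < ewe → go left; doe < eel → go left; doe > cat → go right. Place as right child of cat.
Insert ape: ape < yak → go left; ape < rat → go left; ape < ram → go left; ape < pug → go left; ape < pig → go left; ape < owl → go left; ape < ewe → go left; ape < eel → go left; ape < cat → go left; ape < bat → go left. Place as left child of bat.
Insert gnu: gnu < yak → go left; gnu < rat → go left; gnu < ram → go left; gnu < pug → go left; gnu < pig → go left; gnu < owl → go left; gnu > ewe → go right; gnu < jay → go left; gnu < hog → go left. Place as left child of hog.
Insert bee: bee < yak → go left; bee < rat → go left; bee < ram → go left; bee < pug → go left; bee < pig → go left; bee < owl → go left; bee < ewe → go left; bee < eel → go left; bee < cat → go left; bee > bat → go right. Place as right child of bat.
Insert boa: boa < yak → go left; boa < rat → go left; boa < ram → go left; boa < pug → go left; boa < pig → go left; boa < owl → go left; boa < ewe → go left; boa < eel → go left; boa < cat → go left; boa > bat → go right; boa > bee → go right. Place as right child of bee.
Insert cow: cow < yak → go left; cow < rat → go left; cow < ram → go left; cow < pug → go left; cow < pig → go left; cow < owl → go left; cow < ewe → go left; cow < eel → go left; cow > cat → go right; cow < doe → go left. Place as left child of doe.
Insert hen: hen < yak → go left; hen < rat → go left; hen < ram → go left; hen < pug → go left; hen < pig → go left; hen < owl → go left; hen > ewe → go right; hen < jay → go left; hen < hog → go left; hen > gnu → go right. Place as right child of gnu.
Insert ant: ant < yak → go left; ant < rat → go left; ant < ram → go left; ant < pug → go left; ant < pig → go left; ant < owl → go left; ant < ewe → go left; ant < eel → go left; ant < cat → go left; ant < bat → go left; ant < ape → go left. Place as left child of ape.

cat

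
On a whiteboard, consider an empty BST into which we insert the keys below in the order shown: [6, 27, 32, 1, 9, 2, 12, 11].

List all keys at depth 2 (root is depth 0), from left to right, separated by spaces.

2 9 32

Resulting structure (node: left, right):
  6: L=1, R=27
  27: L=9, R=32
  32: L=–, R=–
  1: L=–, R=2
  9: L=–, R=12
  2: L=–, R=–
  12: L=11, R=–
  11: L=–, R=–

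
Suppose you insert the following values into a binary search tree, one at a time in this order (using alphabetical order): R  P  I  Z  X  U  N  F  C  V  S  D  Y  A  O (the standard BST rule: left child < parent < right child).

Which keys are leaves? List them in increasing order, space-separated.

A D O S V Y

Insert R: tree is empty, so R becomes the root.
Insert P: P < R → go left. Place as left child of R.
Insert I: I < R → go left; I < P → go left. Place as left child of P.
Insert Z: Z > R → go right. Place as right child of R.
Insert X: X > R → go right; X < Z → go left. Place as left child of Z.
Insert U: U > R → go right; U < Z → go left; U < X → go left. Place as left child of X.
Insert N: N < R → go left; N < P → go left; N > I → go right. Place as right child of I.
Insert F: F < R → go left; F < P → go left; F < I → go left. Place as left child of I.
Insert C: C < R → go left; C < P → go left; C < I → go left; C < F → go left. Place as left child of F.
Insert V: V > R → go right; V < Z → go left; V < X → go left; V > U → go right. Place as right child of U.
Insert S: S > R → go right; S < Z → go left; S < X → go left; S < U → go left. Place as left child of U.
Insert D: D < R → go left; D < P → go left; D < I → go left; D < F → go left; D > C → go right. Place as right child of C.
Insert Y: Y > R → go right; Y < Z → go left; Y > X → go right. Place as right child of X.
Insert A: A < R → go left; A < P → go left; A < I → go left; A < F → go left; A < C → go left. Place as left child of C.
Insert O: O < R → go left; O < P → go left; O > I → go right; O > N → go right. Place as right child of N.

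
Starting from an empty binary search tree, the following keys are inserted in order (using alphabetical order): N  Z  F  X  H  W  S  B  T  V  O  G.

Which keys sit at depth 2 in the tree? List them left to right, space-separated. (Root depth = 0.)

B H X

Insert N: tree is empty, so N becomes the root.
Insert Z: Z > N → go right. Place as right child of N.
Insert F: F < N → go left. Place as left child of N.
Insert X: X > N → go right; X < Z → go left. Place as left child of Z.
Insert H: H < N → go left; H > F → go right. Place as right child of F.
Insert W: W > N → go right; W < Z → go left; W < X → go left. Place as left child of X.
Insert S: S > N → go right; S < Z → go left; S < X → go left; S < W → go left. Place as left child of W.
Insert B: B < N → go left; B < F → go left. Place as left child of F.
Insert T: T > N → go right; T < Z → go left; T < X → go left; T < W → go left; T > S → go right. Place as right child of S.
Insert V: V > N → go right; V < Z → go left; V < X → go left; V < W → go left; V > S → go right; V > T → go right. Place as right child of T.
Insert O: O > N → go right; O < Z → go left; O < X → go left; O < W → go left; O < S → go left. Place as left child of S.
Insert G: G < N → go left; G > F → go right; G < H → go left. Place as left child of H.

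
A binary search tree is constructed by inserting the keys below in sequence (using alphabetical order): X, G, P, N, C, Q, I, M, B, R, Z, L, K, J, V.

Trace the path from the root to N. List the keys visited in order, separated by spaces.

Resulting structure (node: left, right):
  X: L=G, R=Z
  G: L=C, R=P
  P: L=N, R=Q
  N: L=I, R=–
  C: L=B, R=–
  Q: L=–, R=R
  I: L=–, R=M
  M: L=L, R=–
  B: L=–, R=–
  R: L=–, R=V
  Z: L=–, R=–
  L: L=K, R=–
  K: L=J, R=–
  J: L=–, R=–
  V: L=–, R=–

X G P N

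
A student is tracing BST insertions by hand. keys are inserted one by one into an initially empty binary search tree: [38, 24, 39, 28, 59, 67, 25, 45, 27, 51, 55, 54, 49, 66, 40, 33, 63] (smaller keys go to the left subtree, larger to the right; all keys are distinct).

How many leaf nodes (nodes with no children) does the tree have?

6

38: root
24: left child of 38 (depth 1)
39: right child of 38 (depth 1)
28: right child of 24 (depth 2)
59: right child of 39 (depth 2)
67: right child of 59 (depth 3)
25: left child of 28 (depth 3)
45: left child of 59 (depth 3)
27: right child of 25 (depth 4)
51: right child of 45 (depth 4)
55: right child of 51 (depth 5)
54: left child of 55 (depth 6)
49: left child of 51 (depth 5)
66: left child of 67 (depth 4)
40: left child of 45 (depth 4)
33: right child of 28 (depth 3)
63: left child of 66 (depth 5)

Leaves: 27, 33, 40, 49, 54, 63 — 6 in total.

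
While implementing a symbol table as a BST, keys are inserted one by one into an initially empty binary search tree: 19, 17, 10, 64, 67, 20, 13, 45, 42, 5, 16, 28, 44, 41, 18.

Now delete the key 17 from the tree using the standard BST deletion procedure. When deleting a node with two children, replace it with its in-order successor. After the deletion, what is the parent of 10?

18

19: root
17: left child of 19 (depth 1)
10: left child of 17 (depth 2)
64: right child of 19 (depth 1)
67: right child of 64 (depth 2)
20: left child of 64 (depth 2)
13: right child of 10 (depth 3)
45: right child of 20 (depth 3)
42: left child of 45 (depth 4)
5: left child of 10 (depth 3)
16: right child of 13 (depth 4)
28: left child of 42 (depth 5)
44: right child of 42 (depth 5)
41: right child of 28 (depth 6)
18: right child of 17 (depth 2)

Delete 17 (two children — replace with in-order successor).
After deletion, 10's parent is 18.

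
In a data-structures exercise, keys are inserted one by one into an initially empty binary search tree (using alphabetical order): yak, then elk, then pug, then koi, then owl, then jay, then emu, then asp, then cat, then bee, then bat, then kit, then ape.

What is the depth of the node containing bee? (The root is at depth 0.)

Resulting structure (node: left, right):
  yak: L=elk, R=–
  elk: L=asp, R=pug
  pug: L=koi, R=–
  koi: L=jay, R=owl
  owl: L=–, R=–
  jay: L=emu, R=kit
  emu: L=–, R=–
  asp: L=ape, R=cat
  cat: L=bee, R=–
  bee: L=bat, R=–
  bat: L=–, R=–
  kit: L=–, R=–
  ape: L=–, R=–

Path to bee: yak → elk → asp → cat → bee, which is 4 edges.

4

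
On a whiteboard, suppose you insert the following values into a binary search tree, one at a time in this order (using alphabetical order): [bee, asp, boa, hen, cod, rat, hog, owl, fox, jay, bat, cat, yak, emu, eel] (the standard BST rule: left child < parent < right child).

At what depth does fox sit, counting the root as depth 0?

4

bee: root
asp: left child of bee (depth 1)
boa: right child of bee (depth 1)
hen: right child of boa (depth 2)
cod: left child of hen (depth 3)
rat: right child of hen (depth 3)
hog: left child of rat (depth 4)
owl: right child of hog (depth 5)
fox: right child of cod (depth 4)
jay: left child of owl (depth 6)
bat: right child of asp (depth 2)
cat: left child of cod (depth 4)
yak: right child of rat (depth 4)
emu: left child of fox (depth 5)
eel: left child of emu (depth 6)

Path to fox: bee → boa → hen → cod → fox, which is 4 edges.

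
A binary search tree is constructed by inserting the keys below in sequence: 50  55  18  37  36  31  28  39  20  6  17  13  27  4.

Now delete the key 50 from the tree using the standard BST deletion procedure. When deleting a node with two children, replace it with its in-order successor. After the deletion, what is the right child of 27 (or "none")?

Resulting structure (node: left, right):
  50: L=18, R=55
  55: L=–, R=–
  18: L=6, R=37
  37: L=36, R=39
  36: L=31, R=–
  31: L=28, R=–
  28: L=20, R=–
  39: L=–, R=–
  20: L=–, R=27
  6: L=4, R=17
  17: L=13, R=–
  13: L=–, R=–
  27: L=–, R=–
  4: L=–, R=–

Delete 50 (two children — replace with in-order successor).
After deletion, 27's right child: none.

none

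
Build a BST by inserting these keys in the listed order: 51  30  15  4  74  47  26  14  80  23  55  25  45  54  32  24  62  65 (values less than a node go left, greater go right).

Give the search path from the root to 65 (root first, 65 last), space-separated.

51 74 55 62 65

Resulting structure (node: left, right):
  51: L=30, R=74
  30: L=15, R=47
  15: L=4, R=26
  4: L=–, R=14
  74: L=55, R=80
  47: L=45, R=–
  26: L=23, R=–
  14: L=–, R=–
  80: L=–, R=–
  23: L=–, R=25
  55: L=54, R=62
  25: L=24, R=–
  45: L=32, R=–
  54: L=–, R=–
  32: L=–, R=–
  24: L=–, R=–
  62: L=–, R=65
  65: L=–, R=–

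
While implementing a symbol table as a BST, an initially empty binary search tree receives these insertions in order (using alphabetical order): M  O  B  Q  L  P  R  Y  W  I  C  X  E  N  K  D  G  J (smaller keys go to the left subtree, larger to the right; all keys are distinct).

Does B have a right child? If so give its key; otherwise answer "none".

Resulting structure (node: left, right):
  M: L=B, R=O
  O: L=N, R=Q
  B: L=–, R=L
  Q: L=P, R=R
  L: L=I, R=–
  P: L=–, R=–
  R: L=–, R=Y
  Y: L=W, R=–
  W: L=–, R=X
  I: L=C, R=K
  C: L=–, R=E
  X: L=–, R=–
  E: L=D, R=G
  N: L=–, R=–
  K: L=J, R=–
  D: L=–, R=–
  G: L=–, R=–
  J: L=–, R=–

L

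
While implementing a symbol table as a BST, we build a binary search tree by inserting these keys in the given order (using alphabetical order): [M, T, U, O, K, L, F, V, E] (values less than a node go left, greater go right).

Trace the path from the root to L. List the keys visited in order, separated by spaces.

M K L

Insert M: tree is empty, so M becomes the root.
Insert T: T > M → go right. Place as right child of M.
Insert U: U > M → go right; U > T → go right. Place as right child of T.
Insert O: O > M → go right; O < T → go left. Place as left child of T.
Insert K: K < M → go left. Place as left child of M.
Insert L: L < M → go left; L > K → go right. Place as right child of K.
Insert F: F < M → go left; F < K → go left. Place as left child of K.
Insert V: V > M → go right; V > T → go right; V > U → go right. Place as right child of U.
Insert E: E < M → go left; E < K → go left; E < F → go left. Place as left child of F.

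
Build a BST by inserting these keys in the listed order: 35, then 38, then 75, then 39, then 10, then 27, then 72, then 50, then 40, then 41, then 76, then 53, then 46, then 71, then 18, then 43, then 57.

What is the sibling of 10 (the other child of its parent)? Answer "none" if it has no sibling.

Resulting structure (node: left, right):
  35: L=10, R=38
  38: L=–, R=75
  75: L=39, R=76
  39: L=–, R=72
  10: L=–, R=27
  27: L=18, R=–
  72: L=50, R=–
  50: L=40, R=53
  40: L=–, R=41
  41: L=–, R=46
  76: L=–, R=–
  53: L=–, R=71
  46: L=43, R=–
  71: L=57, R=–
  18: L=–, R=–
  43: L=–, R=–
  57: L=–, R=–

10's parent is 35; the other child of 35 is 38.

38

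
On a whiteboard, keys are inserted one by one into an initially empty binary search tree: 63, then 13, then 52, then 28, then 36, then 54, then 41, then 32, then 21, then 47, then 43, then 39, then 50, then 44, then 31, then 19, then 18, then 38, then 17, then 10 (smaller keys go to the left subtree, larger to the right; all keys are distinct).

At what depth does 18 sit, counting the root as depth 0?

6

Resulting structure (node: left, right):
  63: L=13, R=–
  13: L=10, R=52
  52: L=28, R=54
  28: L=21, R=36
  36: L=32, R=41
  54: L=–, R=–
  41: L=39, R=47
  32: L=31, R=–
  21: L=19, R=–
  47: L=43, R=50
  43: L=–, R=44
  39: L=38, R=–
  50: L=–, R=–
  44: L=–, R=–
  31: L=–, R=–
  19: L=18, R=–
  18: L=17, R=–
  38: L=–, R=–
  17: L=–, R=–
  10: L=–, R=–

Path to 18: 63 → 13 → 52 → 28 → 21 → 19 → 18, which is 6 edges.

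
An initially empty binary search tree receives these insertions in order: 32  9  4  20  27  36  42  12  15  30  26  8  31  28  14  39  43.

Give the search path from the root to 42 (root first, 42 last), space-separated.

32 36 42

Insert 32: tree is empty, so 32 becomes the root.
Insert 9: 9 < 32 → go left. Place as left child of 32.
Insert 4: 4 < 32 → go left; 4 < 9 → go left. Place as left child of 9.
Insert 20: 20 < 32 → go left; 20 > 9 → go right. Place as right child of 9.
Insert 27: 27 < 32 → go left; 27 > 9 → go right; 27 > 20 → go right. Place as right child of 20.
Insert 36: 36 > 32 → go right. Place as right child of 32.
Insert 42: 42 > 32 → go right; 42 > 36 → go right. Place as right child of 36.
Insert 12: 12 < 32 → go left; 12 > 9 → go right; 12 < 20 → go left. Place as left child of 20.
Insert 15: 15 < 32 → go left; 15 > 9 → go right; 15 < 20 → go left; 15 > 12 → go right. Place as right child of 12.
Insert 30: 30 < 32 → go left; 30 > 9 → go right; 30 > 20 → go right; 30 > 27 → go right. Place as right child of 27.
Insert 26: 26 < 32 → go left; 26 > 9 → go right; 26 > 20 → go right; 26 < 27 → go left. Place as left child of 27.
Insert 8: 8 < 32 → go left; 8 < 9 → go left; 8 > 4 → go right. Place as right child of 4.
Insert 31: 31 < 32 → go left; 31 > 9 → go right; 31 > 20 → go right; 31 > 27 → go right; 31 > 30 → go right. Place as right child of 30.
Insert 28: 28 < 32 → go left; 28 > 9 → go right; 28 > 20 → go right; 28 > 27 → go right; 28 < 30 → go left. Place as left child of 30.
Insert 14: 14 < 32 → go left; 14 > 9 → go right; 14 < 20 → go left; 14 > 12 → go right; 14 < 15 → go left. Place as left child of 15.
Insert 39: 39 > 32 → go right; 39 > 36 → go right; 39 < 42 → go left. Place as left child of 42.
Insert 43: 43 > 32 → go right; 43 > 36 → go right; 43 > 42 → go right. Place as right child of 42.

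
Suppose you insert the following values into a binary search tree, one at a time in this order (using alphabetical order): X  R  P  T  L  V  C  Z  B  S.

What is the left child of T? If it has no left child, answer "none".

S

X: root
R: left child of X (depth 1)
P: left child of R (depth 2)
T: right child of R (depth 2)
L: left child of P (depth 3)
V: right child of T (depth 3)
C: left child of L (depth 4)
Z: right child of X (depth 1)
B: left child of C (depth 5)
S: left child of T (depth 3)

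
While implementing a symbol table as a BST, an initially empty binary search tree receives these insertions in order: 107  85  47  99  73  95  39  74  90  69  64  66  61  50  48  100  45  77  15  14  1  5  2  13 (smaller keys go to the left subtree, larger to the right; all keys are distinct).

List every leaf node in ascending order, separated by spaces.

Insert 107: tree is empty, so 107 becomes the root.
Insert 85: 85 < 107 → go left. Place as left child of 107.
Insert 47: 47 < 107 → go left; 47 < 85 → go left. Place as left child of 85.
Insert 99: 99 < 107 → go left; 99 > 85 → go right. Place as right child of 85.
Insert 73: 73 < 107 → go left; 73 < 85 → go left; 73 > 47 → go right. Place as right child of 47.
Insert 95: 95 < 107 → go left; 95 > 85 → go right; 95 < 99 → go left. Place as left child of 99.
Insert 39: 39 < 107 → go left; 39 < 85 → go left; 39 < 47 → go left. Place as left child of 47.
Insert 74: 74 < 107 → go left; 74 < 85 → go left; 74 > 47 → go right; 74 > 73 → go right. Place as right child of 73.
Insert 90: 90 < 107 → go left; 90 > 85 → go right; 90 < 99 → go left; 90 < 95 → go left. Place as left child of 95.
Insert 69: 69 < 107 → go left; 69 < 85 → go left; 69 > 47 → go right; 69 < 73 → go left. Place as left child of 73.
Insert 64: 64 < 107 → go left; 64 < 85 → go left; 64 > 47 → go right; 64 < 73 → go left; 64 < 69 → go left. Place as left child of 69.
Insert 66: 66 < 107 → go left; 66 < 85 → go left; 66 > 47 → go right; 66 < 73 → go left; 66 < 69 → go left; 66 > 64 → go right. Place as right child of 64.
Insert 61: 61 < 107 → go left; 61 < 85 → go left; 61 > 47 → go right; 61 < 73 → go left; 61 < 69 → go left; 61 < 64 → go left. Place as left child of 64.
Insert 50: 50 < 107 → go left; 50 < 85 → go left; 50 > 47 → go right; 50 < 73 → go left; 50 < 69 → go left; 50 < 64 → go left; 50 < 61 → go left. Place as left child of 61.
Insert 48: 48 < 107 → go left; 48 < 85 → go left; 48 > 47 → go right; 48 < 73 → go left; 48 < 69 → go left; 48 < 64 → go left; 48 < 61 → go left; 48 < 50 → go left. Place as left child of 50.
Insert 100: 100 < 107 → go left; 100 > 85 → go right; 100 > 99 → go right. Place as right child of 99.
Insert 45: 45 < 107 → go left; 45 < 85 → go left; 45 < 47 → go left; 45 > 39 → go right. Place as right child of 39.
Insert 77: 77 < 107 → go left; 77 < 85 → go left; 77 > 47 → go right; 77 > 73 → go right; 77 > 74 → go right. Place as right child of 74.
Insert 15: 15 < 107 → go left; 15 < 85 → go left; 15 < 47 → go left; 15 < 39 → go left. Place as left child of 39.
Insert 14: 14 < 107 → go left; 14 < 85 → go left; 14 < 47 → go left; 14 < 39 → go left; 14 < 15 → go left. Place as left child of 15.
Insert 1: 1 < 107 → go left; 1 < 85 → go left; 1 < 47 → go left; 1 < 39 → go left; 1 < 15 → go left; 1 < 14 → go left. Place as left child of 14.
Insert 5: 5 < 107 → go left; 5 < 85 → go left; 5 < 47 → go left; 5 < 39 → go left; 5 < 15 → go left; 5 < 14 → go left; 5 > 1 → go right. Place as right child of 1.
Insert 2: 2 < 107 → go left; 2 < 85 → go left; 2 < 47 → go left; 2 < 39 → go left; 2 < 15 → go left; 2 < 14 → go left; 2 > 1 → go right; 2 < 5 → go left. Place as left child of 5.
Insert 13: 13 < 107 → go left; 13 < 85 → go left; 13 < 47 → go left; 13 < 39 → go left; 13 < 15 → go left; 13 < 14 → go left; 13 > 1 → go right; 13 > 5 → go right. Place as right child of 5.

2 13 45 48 66 77 90 100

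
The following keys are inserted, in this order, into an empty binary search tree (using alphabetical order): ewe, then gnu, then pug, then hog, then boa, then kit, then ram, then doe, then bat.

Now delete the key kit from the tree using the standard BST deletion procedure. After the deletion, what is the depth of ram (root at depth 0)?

ewe: root
gnu: right child of ewe (depth 1)
pug: right child of gnu (depth 2)
hog: left child of pug (depth 3)
boa: left child of ewe (depth 1)
kit: right child of hog (depth 4)
ram: right child of pug (depth 3)
doe: right child of boa (depth 2)
bat: left child of boa (depth 2)

Delete kit (at most one child — splice it out).
After deletion, path to ram: ewe → gnu → pug → ram.

3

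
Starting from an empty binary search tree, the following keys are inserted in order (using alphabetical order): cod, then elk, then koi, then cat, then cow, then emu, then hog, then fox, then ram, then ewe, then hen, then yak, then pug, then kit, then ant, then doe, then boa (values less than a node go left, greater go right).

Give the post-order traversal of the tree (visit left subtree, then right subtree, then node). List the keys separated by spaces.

boa ant cat doe cow ewe hen fox kit hog emu pug yak ram koi elk cod

Insert cod: tree is empty, so cod becomes the root.
Insert elk: elk > cod → go right. Place as right child of cod.
Insert koi: koi > cod → go right; koi > elk → go right. Place as right child of elk.
Insert cat: cat < cod → go left. Place as left child of cod.
Insert cow: cow > cod → go right; cow < elk → go left. Place as left child of elk.
Insert emu: emu > cod → go right; emu > elk → go right; emu < koi → go left. Place as left child of koi.
Insert hog: hog > cod → go right; hog > elk → go right; hog < koi → go left; hog > emu → go right. Place as right child of emu.
Insert fox: fox > cod → go right; fox > elk → go right; fox < koi → go left; fox > emu → go right; fox < hog → go left. Place as left child of hog.
Insert ram: ram > cod → go right; ram > elk → go right; ram > koi → go right. Place as right child of koi.
Insert ewe: ewe > cod → go right; ewe > elk → go right; ewe < koi → go left; ewe > emu → go right; ewe < hog → go left; ewe < fox → go left. Place as left child of fox.
Insert hen: hen > cod → go right; hen > elk → go right; hen < koi → go left; hen > emu → go right; hen < hog → go left; hen > fox → go right. Place as right child of fox.
Insert yak: yak > cod → go right; yak > elk → go right; yak > koi → go right; yak > ram → go right. Place as right child of ram.
Insert pug: pug > cod → go right; pug > elk → go right; pug > koi → go right; pug < ram → go left. Place as left child of ram.
Insert kit: kit > cod → go right; kit > elk → go right; kit < koi → go left; kit > emu → go right; kit > hog → go right. Place as right child of hog.
Insert ant: ant < cod → go left; ant < cat → go left. Place as left child of cat.
Insert doe: doe > cod → go right; doe < elk → go left; doe > cow → go right. Place as right child of cow.
Insert boa: boa < cod → go left; boa < cat → go left; boa > ant → go right. Place as right child of ant.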